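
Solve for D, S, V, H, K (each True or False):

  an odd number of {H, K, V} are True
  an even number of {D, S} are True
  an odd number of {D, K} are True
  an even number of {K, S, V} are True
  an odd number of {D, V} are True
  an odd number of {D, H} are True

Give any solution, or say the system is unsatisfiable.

D=F, S=F, V=T, H=T, K=T

{H, K, V}: 3 true → odd ✓
{D, S}: 0 true → even ✓
{D, K}: 1 true → odd ✓
{K, S, V}: 2 true → even ✓
{D, V}: 1 true → odd ✓
{D, H}: 1 true → odd ✓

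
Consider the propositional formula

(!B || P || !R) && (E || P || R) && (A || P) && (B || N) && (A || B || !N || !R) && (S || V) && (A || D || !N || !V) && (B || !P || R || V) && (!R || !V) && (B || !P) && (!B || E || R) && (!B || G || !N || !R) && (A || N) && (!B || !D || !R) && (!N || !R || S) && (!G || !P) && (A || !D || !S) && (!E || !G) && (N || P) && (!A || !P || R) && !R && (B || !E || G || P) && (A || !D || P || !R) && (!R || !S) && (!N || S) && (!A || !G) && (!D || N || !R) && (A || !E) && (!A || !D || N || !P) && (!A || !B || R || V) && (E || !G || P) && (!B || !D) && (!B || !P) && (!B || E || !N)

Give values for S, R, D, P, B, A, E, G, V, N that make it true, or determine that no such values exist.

Unit clause (!R) forces R = False.
Set S = True.
Set D = False.
Set P = False.
  then (E || P || R) forces E = True.
  then (A || P) forces A = True.
  then (!E || !G) forces G = False.
  then (N || P) forces N = True.
  then (B || !E || G || P) forces B = True.
  then (!A || !B || R || V) forces V = True.
All clauses satisfied.

S = True, R = False, D = False, P = False, B = True, A = True, E = True, G = False, V = True, N = True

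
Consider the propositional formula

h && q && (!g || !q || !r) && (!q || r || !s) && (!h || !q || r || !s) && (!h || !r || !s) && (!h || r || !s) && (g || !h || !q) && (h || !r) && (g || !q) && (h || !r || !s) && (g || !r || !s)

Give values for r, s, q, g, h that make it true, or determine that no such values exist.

Unit clause (h) forces h = True.
Unit clause (q) forces q = True.
In (g || !h || !q) only g is left, so g = True.
In (!g || !q || !r) only !r is left, so r = False.
In (!q || r || !s) only !s is left, so s = False.
All clauses satisfied.

r = False, s = False, q = True, g = True, h = True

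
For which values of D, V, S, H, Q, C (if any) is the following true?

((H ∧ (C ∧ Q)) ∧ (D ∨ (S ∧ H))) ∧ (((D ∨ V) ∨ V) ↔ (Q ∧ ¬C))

D: False; V: False; S: True; H: True; Q: True; C: True

  (H ∧ (C ∧ Q)) ∧ (D ∨ (S ∧ H)) = True
    H ∧ (C ∧ Q) = True
      C ∧ Q = True
    D ∨ (S ∧ H) = True
      S ∧ H = True
  ((D ∨ V) ∨ V) ↔ (Q ∧ ¬C) = True
    (D ∨ V) ∨ V = False
      D ∨ V = False
    Q ∧ ¬C = False
      ¬C = False
Both conjuncts True, so the formula holds.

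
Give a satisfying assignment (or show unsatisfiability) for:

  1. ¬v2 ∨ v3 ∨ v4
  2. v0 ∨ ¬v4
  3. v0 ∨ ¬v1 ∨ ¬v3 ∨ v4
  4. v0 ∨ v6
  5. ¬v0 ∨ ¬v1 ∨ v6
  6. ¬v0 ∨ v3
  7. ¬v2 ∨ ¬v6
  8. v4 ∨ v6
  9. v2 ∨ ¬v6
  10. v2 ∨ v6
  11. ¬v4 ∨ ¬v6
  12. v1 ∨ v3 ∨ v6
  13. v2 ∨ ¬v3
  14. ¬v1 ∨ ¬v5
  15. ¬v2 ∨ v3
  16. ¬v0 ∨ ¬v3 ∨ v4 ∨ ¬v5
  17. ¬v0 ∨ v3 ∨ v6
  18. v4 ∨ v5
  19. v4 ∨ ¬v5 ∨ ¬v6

v0 = True, v1 = False, v2 = True, v3 = True, v4 = True, v5 = True, v6 = False

Try v0 = False:
  (v0 ∨ ¬v4) forces v4 = False.
  (v0 ∨ v6) forces v6 = True.
  (¬v2 ∨ ¬v6) forces v2 = False.
  clause (v2 ∨ ¬v6) is falsified — backtrack.
So v0 = True.
  then (¬v0 ∨ v3) forces v3 = True.
  then (v2 ∨ ¬v3) forces v2 = True.
  then (¬v2 ∨ ¬v6) forces v6 = False.
  then (v4 ∨ v6) forces v4 = True.
  then (¬v0 ∨ ¬v1 ∨ v6) forces v1 = False.
Set v5 = True.
All clauses satisfied.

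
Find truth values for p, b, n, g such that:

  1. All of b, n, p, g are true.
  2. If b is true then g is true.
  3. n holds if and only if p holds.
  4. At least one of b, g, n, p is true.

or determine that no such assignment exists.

p=T; b=T; n=T; g=T

  (1) {b, n, p, g}: all 4 true ✓
  (2) b=T ⇒ g: T ✓
  (3) n=T, p=T — same ✓
  (4) {b, g, n, p}: 4 true — at least one ✓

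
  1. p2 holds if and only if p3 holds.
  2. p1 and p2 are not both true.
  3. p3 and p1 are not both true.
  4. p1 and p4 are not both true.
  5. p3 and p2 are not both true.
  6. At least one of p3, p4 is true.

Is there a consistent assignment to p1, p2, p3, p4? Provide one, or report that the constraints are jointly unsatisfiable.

p1 = False; p2 = False; p3 = False; p4 = True

  (1) p2=F, p3=F — same ✓
  (2) p1=F, p2=F — not both ✓
  (3) p3=F, p1=F — not both ✓
  (4) p1=F, p4=T — not both ✓
  (5) p3=F, p2=F — not both ✓
  (6) {p3, p4}: 1 true — at least one ✓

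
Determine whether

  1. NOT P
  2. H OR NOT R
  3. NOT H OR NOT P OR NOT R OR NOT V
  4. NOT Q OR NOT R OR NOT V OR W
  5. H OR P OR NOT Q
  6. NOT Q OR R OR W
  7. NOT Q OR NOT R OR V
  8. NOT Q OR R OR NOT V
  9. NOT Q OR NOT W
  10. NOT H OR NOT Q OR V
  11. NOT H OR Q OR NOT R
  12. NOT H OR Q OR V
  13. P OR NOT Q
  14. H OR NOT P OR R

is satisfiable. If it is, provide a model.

Unit clause (NOT P) forces P = False.
In (P OR NOT Q) only NOT Q is left, so Q = False.
Try R = True:
  (H OR NOT R) forces H = True.
  clause (NOT H OR Q OR NOT R) is falsified — backtrack.
So R = False.
Set H = True.
  then (NOT H OR Q OR V) forces V = True.
Set W = True.
All clauses satisfied.

R = False; P = False; H = True; V = True; W = True; Q = False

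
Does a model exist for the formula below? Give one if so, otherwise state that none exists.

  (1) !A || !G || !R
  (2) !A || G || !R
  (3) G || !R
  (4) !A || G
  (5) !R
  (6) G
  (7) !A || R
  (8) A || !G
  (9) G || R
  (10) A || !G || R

Case G = True:
  (!R) forces R = False.
  (!A || R) forces A = False.
  Clause (A || !G) is falsified — contradiction.
Case G = False:
  Clause (G) is falsified — contradiction.
Both cases fail, so the formula is unsatisfiable.

Unsatisfiable — no assignment works.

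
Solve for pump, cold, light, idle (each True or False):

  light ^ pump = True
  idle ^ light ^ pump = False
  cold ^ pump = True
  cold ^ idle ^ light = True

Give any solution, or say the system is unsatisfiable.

pump = True, cold = False, light = False, idle = True

light ^ pump = F ^ T = True ✓
idle ^ light ^ pump = T ^ F ^ T = False ✓
cold ^ pump = F ^ T = True ✓
cold ^ idle ^ light = F ^ T ^ F = True ✓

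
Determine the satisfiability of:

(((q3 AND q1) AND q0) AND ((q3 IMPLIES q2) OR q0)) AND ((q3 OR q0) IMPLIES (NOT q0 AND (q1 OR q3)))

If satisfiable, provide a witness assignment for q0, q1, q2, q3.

Case q0 = True: the conjunct (q3 OR q0) IMPLIES (NOT q0 AND (q1 OR q3)) becomes (q3 OR True) IMPLIES (False AND (q1 OR q3)) = False.
Case q0 = False: the conjunct q0 is False.
Both cases fail — unsatisfiable.

No satisfying assignment exists.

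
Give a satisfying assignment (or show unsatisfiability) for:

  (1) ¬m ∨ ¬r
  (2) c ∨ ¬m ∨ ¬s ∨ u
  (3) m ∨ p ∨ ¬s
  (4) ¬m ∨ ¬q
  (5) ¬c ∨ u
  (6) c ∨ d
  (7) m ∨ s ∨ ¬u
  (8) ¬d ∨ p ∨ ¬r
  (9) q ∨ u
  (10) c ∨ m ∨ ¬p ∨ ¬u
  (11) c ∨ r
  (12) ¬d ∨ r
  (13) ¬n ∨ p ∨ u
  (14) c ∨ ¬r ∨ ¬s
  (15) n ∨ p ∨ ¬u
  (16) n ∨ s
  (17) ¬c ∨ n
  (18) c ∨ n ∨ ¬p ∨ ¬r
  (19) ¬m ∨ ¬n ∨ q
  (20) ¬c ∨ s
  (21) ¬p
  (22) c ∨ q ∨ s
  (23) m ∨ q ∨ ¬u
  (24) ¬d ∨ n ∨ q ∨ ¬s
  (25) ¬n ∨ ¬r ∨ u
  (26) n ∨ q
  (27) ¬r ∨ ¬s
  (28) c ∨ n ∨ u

Case c = True:
  (¬c ∨ u) forces u = True.
  (¬c ∨ n) forces n = True.
  (¬c ∨ s) forces s = True.
  (¬p) forces p = False.
  (m ∨ p ∨ ¬s) forces m = True.
  (¬m ∨ ¬r) forces r = False.
  (¬m ∨ ¬q) forces q = False.
  Clause (¬m ∨ ¬n ∨ q) is falsified — contradiction.
Case c = False:
  (c ∨ d) forces d = True.
  (c ∨ r) forces r = True.
  (¬m ∨ ¬r) forces m = False.
  (¬d ∨ p ∨ ¬r) forces p = True.
  Clause (¬p) is falsified — contradiction.
Both cases fail, so the formula is unsatisfiable.

Unsatisfiable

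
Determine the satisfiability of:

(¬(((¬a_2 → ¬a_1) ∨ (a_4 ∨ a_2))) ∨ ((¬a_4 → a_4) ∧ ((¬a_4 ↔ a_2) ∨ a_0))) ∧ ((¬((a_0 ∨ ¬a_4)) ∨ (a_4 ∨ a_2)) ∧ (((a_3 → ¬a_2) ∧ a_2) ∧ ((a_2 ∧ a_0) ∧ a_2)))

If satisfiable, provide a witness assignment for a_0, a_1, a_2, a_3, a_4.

a_0: True, a_1: True, a_2: True, a_3: False, a_4: True

  ¬(((¬a_2 → ¬a_1) ∨ (a_4 ∨ a_2))) ∨ ((¬a_4 → a_4) ∧ ((¬a_4 ↔ a_2) ∨ a_0)) = True
    ¬(((¬a_2 → ¬a_1) ∨ (a_4 ∨ a_2))) = False
      (¬a_2 → ¬a_1) ∨ (a_4 ∨ a_2) = True
        ¬a_2 → ¬a_1 = True
          ¬a_2 = False
          ¬a_1 = False
        a_4 ∨ a_2 = True
    (¬a_4 → a_4) ∧ ((¬a_4 ↔ a_2) ∨ a_0) = True
      ¬a_4 → a_4 = True
        ¬a_4 = False
      (¬a_4 ↔ a_2) ∨ a_0 = True
        ¬a_4 ↔ a_2 = False
          ¬a_4 = False
  (¬((a_0 ∨ ¬a_4)) ∨ (a_4 ∨ a_2)) ∧ (((a_3 → ¬a_2) ∧ a_2) ∧ ((a_2 ∧ a_0) ∧ a_2)) = True
    ¬((a_0 ∨ ¬a_4)) ∨ (a_4 ∨ a_2) = True
      ¬((a_0 ∨ ¬a_4)) = False
        a_0 ∨ ¬a_4 = True
          ¬a_4 = False
      a_4 ∨ a_2 = True
    ((a_3 → ¬a_2) ∧ a_2) ∧ ((a_2 ∧ a_0) ∧ a_2) = True
      (a_3 → ¬a_2) ∧ a_2 = True
        a_3 → ¬a_2 = True
          ¬a_2 = False
      (a_2 ∧ a_0) ∧ a_2 = True
        a_2 ∧ a_0 = True
Both conjuncts True, so the formula holds.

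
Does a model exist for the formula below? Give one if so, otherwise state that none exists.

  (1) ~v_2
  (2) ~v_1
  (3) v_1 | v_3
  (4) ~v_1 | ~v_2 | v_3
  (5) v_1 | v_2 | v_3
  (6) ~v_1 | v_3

v_1: False, v_2: False, v_3: True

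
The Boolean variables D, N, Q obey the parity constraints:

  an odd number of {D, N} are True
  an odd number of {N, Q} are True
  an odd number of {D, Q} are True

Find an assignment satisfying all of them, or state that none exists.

Adding constraints 1, 2, 3 mod 2: every variable appears an even number of times on the left, so the left side is 0.
But the right sides sum to 1 (mod 2). 0 ≠ 1 — the system is inconsistent.

UNSATISFIABLE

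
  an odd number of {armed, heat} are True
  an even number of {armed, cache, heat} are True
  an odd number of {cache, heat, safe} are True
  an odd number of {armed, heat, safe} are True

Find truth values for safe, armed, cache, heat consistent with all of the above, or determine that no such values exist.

safe = False, armed = True, cache = True, heat = False

{armed, heat}: 1 true → odd ✓
{armed, cache, heat}: 2 true → even ✓
{cache, heat, safe}: 1 true → odd ✓
{armed, heat, safe}: 1 true → odd ✓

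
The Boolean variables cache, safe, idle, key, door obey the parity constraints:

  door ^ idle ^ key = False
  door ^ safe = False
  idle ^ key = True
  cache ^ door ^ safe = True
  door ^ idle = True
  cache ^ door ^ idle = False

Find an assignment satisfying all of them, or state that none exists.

cache: True; safe: True; idle: False; key: True; door: True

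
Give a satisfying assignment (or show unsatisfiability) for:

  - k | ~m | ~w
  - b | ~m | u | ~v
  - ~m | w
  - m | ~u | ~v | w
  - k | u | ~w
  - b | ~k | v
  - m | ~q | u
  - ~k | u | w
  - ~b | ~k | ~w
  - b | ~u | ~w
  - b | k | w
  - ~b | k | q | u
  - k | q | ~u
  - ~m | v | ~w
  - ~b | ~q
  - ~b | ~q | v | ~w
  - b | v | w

Set b = False.
Try v = False:
  (b | ~k | v) forces k = False.
  (b | k | w) forces w = True.
  (k | ~m | ~w) forces m = False.
  (k | u | ~w) forces u = True.
  clause (b | ~u | ~w) is falsified — backtrack.
So v = True.
Set m = False.
Set u = False.
  then (m | ~q | u) forces q = False.
Set w = True.
  then (k | u | ~w) forces k = True.
All clauses satisfied.

b=F, v=T, m=F, u=F, q=F, w=T, k=T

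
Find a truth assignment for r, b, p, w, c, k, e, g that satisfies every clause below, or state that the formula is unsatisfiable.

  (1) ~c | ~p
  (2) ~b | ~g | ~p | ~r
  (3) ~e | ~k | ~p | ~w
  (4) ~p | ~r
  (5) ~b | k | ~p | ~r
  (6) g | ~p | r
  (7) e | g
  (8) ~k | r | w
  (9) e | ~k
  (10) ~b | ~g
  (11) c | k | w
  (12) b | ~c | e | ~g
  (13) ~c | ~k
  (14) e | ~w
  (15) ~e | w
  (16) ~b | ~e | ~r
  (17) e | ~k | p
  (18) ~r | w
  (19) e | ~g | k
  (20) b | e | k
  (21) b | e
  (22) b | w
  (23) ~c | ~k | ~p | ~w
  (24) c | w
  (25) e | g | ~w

r=F, b=F, p=F, w=T, c=F, k=T, e=T, g=T

Set r = False.
Set b = False.
  then (b | e) forces e = True.
  then (b | w) forces w = True.
Set p = False.
Set c = False.
Set k = True.
Set g = True.
All clauses satisfied.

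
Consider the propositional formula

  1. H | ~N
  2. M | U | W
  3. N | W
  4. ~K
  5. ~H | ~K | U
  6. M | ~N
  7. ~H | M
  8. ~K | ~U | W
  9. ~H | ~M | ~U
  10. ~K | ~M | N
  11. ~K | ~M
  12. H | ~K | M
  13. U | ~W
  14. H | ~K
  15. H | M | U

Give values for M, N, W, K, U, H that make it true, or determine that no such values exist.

M=T; N=T; W=F; K=F; U=F; H=T

Unit clause (~K) forces K = False.
Set M = True.
Set N = True.
  then (H | ~N) forces H = True.
  then (~H | ~M | ~U) forces U = False.
  then (U | ~W) forces W = False.
All clauses satisfied.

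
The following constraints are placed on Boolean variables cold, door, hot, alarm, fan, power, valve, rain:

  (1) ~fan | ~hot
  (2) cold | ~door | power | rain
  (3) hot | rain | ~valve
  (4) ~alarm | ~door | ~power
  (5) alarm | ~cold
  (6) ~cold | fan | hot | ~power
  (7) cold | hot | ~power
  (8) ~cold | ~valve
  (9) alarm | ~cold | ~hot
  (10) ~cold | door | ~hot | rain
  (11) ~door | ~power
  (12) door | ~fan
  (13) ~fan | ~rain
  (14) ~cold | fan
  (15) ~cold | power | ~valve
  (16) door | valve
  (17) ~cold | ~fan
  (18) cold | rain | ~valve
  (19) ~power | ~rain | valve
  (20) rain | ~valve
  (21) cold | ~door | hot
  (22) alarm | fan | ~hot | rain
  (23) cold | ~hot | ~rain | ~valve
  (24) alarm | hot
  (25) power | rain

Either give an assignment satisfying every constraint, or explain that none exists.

Try cold = True:
  (alarm | ~cold) forces alarm = True.
  (~cold | ~valve) forces valve = False.
  (~cold | fan) forces fan = True.
  clause (~cold | ~fan) is falsified — backtrack.
So cold = False.
Set door = True.
  then (~door | ~power) forces power = False.
  then (cold | ~door | hot) forces hot = True.
  then (power | rain) forces rain = True.
  then (~fan | ~hot) forces fan = False.
  then (cold | ~hot | ~rain | ~valve) forces valve = False.
Set alarm = False.
All clauses satisfied.

cold=F, door=T, hot=T, alarm=F, fan=F, power=F, valve=F, rain=T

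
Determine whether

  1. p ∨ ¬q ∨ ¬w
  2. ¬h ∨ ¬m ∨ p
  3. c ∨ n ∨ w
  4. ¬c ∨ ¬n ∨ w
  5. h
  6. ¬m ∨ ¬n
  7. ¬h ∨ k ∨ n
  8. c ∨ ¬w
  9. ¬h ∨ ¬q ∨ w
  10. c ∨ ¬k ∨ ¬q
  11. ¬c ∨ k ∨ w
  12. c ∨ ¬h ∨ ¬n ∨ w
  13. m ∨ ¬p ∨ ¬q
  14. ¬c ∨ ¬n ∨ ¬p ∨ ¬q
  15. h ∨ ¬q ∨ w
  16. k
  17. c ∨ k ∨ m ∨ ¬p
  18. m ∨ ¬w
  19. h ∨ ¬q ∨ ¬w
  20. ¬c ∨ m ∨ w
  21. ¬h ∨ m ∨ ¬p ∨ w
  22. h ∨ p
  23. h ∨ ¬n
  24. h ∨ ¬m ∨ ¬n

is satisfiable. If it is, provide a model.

k: True, c: True, w: True, q: False, n: False, h: True, p: True, m: True

Unit clause (h) forces h = True.
Unit clause (k) forces k = True.
Try c = False:
  (c ∨ ¬w) forces w = False.
  (c ∨ n ∨ w) forces n = True.
  clause (c ∨ ¬h ∨ ¬n ∨ w) is falsified — backtrack.
So c = True.
Set w = True.
  then (m ∨ ¬w) forces m = True.
  then (¬h ∨ ¬m ∨ p) forces p = True.
  then (¬m ∨ ¬n) forces n = False.
Set q = False.
All clauses satisfied.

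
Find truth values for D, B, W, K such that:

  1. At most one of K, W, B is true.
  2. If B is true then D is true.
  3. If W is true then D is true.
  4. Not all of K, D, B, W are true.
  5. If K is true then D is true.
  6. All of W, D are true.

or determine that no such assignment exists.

D: True, B: False, W: True, K: False

  (1) {K, W, B}: 1 true — at most one ✓
  (2) B=F ⇒ D: vacuous ✓
  (3) W=T ⇒ D: T ✓
  (4) {K, D, B, W}: 2/4 true — not all ✓
  (5) K=F ⇒ D: vacuous ✓
  (6) {W, D}: all 2 true ✓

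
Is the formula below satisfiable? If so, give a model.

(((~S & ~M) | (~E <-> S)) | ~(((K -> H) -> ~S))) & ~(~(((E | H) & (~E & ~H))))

Unsatisfiable — no assignment works.

The conjunct ~(~(((E | H) & (~E & ~H)))) is unsatisfiable on its own:
  E=F, H=F: evaluates to False.
  E=F, H=T: evaluates to False.
  E=T, H=F: evaluates to False.
  E=T, H=T: evaluates to False.
So the whole conjunction is unsatisfiable.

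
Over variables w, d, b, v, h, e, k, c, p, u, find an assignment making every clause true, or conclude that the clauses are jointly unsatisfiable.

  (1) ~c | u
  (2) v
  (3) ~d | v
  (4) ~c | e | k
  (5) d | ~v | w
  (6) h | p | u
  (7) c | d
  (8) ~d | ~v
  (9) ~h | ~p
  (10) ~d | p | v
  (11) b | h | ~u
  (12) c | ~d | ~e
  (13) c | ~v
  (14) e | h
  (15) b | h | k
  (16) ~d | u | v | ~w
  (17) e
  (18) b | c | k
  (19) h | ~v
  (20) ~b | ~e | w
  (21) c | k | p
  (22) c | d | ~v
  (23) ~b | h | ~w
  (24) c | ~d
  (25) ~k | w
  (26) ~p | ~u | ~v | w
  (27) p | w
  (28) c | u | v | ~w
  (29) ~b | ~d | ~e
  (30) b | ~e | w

w = True, d = False, b = False, v = True, h = True, e = True, k = False, c = True, p = False, u = True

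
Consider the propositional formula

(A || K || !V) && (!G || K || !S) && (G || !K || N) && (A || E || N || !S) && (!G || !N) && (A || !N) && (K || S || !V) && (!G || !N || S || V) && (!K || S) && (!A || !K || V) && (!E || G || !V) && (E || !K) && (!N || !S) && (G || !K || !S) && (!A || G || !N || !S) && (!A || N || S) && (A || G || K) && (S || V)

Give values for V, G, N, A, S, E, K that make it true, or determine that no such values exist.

Set V = True.
Set G = True.
  then (!G || !N) forces N = False.
Set A = True.
  then (!A || N || S) forces S = True.
  then (!G || K || !S) forces K = True.
  then (E || !K) forces E = True.
All clauses satisfied.

V: True, G: True, N: False, A: True, S: True, E: True, K: True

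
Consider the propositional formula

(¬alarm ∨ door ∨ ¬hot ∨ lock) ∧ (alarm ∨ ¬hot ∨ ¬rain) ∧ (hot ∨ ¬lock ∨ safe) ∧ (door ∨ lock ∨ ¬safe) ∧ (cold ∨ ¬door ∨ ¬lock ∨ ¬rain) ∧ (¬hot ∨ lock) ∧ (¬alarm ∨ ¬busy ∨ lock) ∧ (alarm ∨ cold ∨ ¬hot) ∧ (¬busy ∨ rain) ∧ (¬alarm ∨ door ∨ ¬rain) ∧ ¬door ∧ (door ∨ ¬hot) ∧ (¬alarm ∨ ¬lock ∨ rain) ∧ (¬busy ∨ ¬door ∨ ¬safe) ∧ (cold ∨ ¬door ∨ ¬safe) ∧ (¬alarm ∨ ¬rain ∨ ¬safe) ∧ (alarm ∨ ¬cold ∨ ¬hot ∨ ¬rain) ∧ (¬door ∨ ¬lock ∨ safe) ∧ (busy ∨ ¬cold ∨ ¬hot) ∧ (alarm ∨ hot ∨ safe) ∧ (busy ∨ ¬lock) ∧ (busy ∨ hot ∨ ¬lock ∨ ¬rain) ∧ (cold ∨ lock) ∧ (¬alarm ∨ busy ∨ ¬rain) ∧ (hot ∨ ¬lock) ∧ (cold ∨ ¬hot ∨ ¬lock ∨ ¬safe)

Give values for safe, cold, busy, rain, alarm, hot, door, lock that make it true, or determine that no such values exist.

Unit clause (¬door) forces door = False.
In (door ∨ ¬hot) only ¬hot is left, so hot = False.
In (hot ∨ ¬lock) only ¬lock is left, so lock = False.
In (door ∨ lock ∨ ¬safe) only ¬safe is left, so safe = False.
In (alarm ∨ hot ∨ safe) only alarm is left, so alarm = True.
In (cold ∨ lock) only cold is left, so cold = True.
In (¬alarm ∨ ¬busy ∨ lock) only ¬busy is left, so busy = False.
In (¬alarm ∨ door ∨ ¬rain) only ¬rain is left, so rain = False.
All clauses satisfied.

safe: False, cold: True, busy: False, rain: False, alarm: True, hot: False, door: False, lock: False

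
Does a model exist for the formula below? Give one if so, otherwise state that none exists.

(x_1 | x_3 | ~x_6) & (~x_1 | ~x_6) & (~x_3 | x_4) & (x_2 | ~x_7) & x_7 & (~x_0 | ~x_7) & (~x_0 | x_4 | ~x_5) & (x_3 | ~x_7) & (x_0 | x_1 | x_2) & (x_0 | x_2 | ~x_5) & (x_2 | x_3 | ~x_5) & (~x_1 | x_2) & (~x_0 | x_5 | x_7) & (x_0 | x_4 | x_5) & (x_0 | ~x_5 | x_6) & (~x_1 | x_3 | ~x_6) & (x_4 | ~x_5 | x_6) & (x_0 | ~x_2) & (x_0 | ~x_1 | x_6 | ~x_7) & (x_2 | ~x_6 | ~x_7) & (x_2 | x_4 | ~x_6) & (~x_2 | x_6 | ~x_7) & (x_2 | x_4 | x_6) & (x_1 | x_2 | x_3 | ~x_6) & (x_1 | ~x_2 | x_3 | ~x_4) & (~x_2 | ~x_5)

Case x_7 = True:
  (x_2 | ~x_7) forces x_2 = True.
  (~x_0 | ~x_7) forces x_0 = False.
  Clause (x_0 | ~x_2) is falsified — contradiction.
Case x_7 = False:
  Clause (x_7) is falsified — contradiction.
Both cases fail, so the formula is unsatisfiable.

No satisfying assignment exists.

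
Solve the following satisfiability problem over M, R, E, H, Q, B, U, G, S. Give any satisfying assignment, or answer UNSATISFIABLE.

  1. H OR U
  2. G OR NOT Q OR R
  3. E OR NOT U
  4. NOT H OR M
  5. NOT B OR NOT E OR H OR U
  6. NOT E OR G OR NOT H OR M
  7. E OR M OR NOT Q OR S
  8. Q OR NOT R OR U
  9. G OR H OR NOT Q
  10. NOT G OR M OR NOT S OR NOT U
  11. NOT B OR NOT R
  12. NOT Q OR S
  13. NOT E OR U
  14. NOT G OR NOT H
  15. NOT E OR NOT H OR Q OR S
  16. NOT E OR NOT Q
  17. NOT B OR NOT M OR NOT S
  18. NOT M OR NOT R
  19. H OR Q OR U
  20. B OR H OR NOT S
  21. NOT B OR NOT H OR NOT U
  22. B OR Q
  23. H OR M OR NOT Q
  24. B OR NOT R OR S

Set M = False.
  then (NOT H OR M) forces H = False.
  then (H OR M OR NOT Q) forces Q = False.
  then (H OR U) forces U = True.
  then (E OR NOT U) forces E = True.
  then (B OR Q) forces B = True.
  then (NOT B OR NOT R) forces R = False.
Set G = False.
Set S = False.
All clauses satisfied.

M: False; R: False; E: True; H: False; Q: False; B: True; U: True; G: False; S: False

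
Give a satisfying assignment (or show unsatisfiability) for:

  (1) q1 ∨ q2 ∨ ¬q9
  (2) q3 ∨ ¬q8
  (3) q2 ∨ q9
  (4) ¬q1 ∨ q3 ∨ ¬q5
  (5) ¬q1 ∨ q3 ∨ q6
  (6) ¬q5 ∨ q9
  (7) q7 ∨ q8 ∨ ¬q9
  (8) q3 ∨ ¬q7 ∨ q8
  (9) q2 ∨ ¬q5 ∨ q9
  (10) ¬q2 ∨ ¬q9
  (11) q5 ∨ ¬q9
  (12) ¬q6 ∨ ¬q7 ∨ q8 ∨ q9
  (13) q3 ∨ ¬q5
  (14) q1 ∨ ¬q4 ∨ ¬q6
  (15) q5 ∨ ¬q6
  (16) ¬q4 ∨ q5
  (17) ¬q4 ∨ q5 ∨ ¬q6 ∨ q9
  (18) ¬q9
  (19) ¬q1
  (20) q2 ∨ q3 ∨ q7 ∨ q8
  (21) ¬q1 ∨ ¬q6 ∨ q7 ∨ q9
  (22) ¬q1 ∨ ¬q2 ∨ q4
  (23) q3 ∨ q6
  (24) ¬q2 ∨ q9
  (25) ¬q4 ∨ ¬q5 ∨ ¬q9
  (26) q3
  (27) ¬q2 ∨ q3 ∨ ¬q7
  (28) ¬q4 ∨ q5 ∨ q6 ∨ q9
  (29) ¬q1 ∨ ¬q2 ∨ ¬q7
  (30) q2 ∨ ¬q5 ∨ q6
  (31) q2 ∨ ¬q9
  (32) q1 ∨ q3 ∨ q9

Unsatisfiable

Case q9 = True:
  Clause (¬q9) is falsified — contradiction.
Case q9 = False:
  (q2 ∨ q9) forces q2 = True.
  Clause (¬q2 ∨ q9) is falsified — contradiction.
Both cases fail, so the formula is unsatisfiable.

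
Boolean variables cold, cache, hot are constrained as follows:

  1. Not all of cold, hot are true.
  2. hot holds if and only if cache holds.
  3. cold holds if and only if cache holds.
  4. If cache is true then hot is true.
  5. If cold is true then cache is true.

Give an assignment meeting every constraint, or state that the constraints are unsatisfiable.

cold=F, cache=F, hot=F

  (1) {cold, hot}: 0/2 true — not all ✓
  (2) hot=F, cache=F — same ✓
  (3) cold=F, cache=F — same ✓
  (4) cache=F ⇒ hot: vacuous ✓
  (5) cold=F ⇒ cache: vacuous ✓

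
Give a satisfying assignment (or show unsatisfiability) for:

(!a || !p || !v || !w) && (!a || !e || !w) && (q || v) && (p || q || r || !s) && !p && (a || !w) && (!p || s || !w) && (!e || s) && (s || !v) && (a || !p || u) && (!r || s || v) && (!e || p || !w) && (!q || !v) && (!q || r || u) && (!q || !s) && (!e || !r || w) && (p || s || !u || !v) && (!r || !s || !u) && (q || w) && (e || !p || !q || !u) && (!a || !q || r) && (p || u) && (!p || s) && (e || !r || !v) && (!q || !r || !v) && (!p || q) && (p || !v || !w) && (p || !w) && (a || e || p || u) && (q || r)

Unit clause (!p) forces p = False.
In (p || u) only u is left, so u = True.
In (p || !w) only !w is left, so w = False.
In (q || w) only q is left, so q = True.
In (!q || !v) only !v is left, so v = False.
In (!q || !s) only !s is left, so s = False.
In (!e || s) only !e is left, so e = False.
In (!r || s || v) only !r is left, so r = False.
In (!a || !q || r) only !a is left, so a = False.
All clauses satisfied.

w = False, p = False, r = False, s = False, a = False, q = True, u = True, e = False, v = False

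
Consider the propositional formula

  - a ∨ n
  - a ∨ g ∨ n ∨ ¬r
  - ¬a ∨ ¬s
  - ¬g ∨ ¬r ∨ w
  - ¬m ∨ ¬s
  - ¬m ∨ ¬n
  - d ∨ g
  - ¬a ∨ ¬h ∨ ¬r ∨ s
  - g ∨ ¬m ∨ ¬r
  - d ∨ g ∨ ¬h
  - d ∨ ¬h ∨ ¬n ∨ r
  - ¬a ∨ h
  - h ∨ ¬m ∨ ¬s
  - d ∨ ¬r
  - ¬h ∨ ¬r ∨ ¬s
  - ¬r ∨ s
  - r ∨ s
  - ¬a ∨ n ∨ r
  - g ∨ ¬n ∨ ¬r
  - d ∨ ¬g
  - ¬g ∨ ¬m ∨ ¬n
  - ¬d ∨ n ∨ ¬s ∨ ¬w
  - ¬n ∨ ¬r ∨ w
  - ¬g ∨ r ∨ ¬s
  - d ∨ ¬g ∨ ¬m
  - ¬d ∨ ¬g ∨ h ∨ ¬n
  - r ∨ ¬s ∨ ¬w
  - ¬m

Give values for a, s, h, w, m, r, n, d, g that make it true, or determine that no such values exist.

a: False, s: True, h: False, w: False, m: False, r: False, n: True, d: True, g: False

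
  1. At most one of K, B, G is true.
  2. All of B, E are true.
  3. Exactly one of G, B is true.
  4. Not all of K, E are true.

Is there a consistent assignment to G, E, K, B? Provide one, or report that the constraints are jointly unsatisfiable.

G: False, E: True, K: False, B: True

  (1) {K, B, G}: 1 true — at most one ✓
  (2) {B, E}: all 2 true ✓
  (3) {G, B}: 1 true — exactly one ✓
  (4) {K, E}: 1/2 true — not all ✓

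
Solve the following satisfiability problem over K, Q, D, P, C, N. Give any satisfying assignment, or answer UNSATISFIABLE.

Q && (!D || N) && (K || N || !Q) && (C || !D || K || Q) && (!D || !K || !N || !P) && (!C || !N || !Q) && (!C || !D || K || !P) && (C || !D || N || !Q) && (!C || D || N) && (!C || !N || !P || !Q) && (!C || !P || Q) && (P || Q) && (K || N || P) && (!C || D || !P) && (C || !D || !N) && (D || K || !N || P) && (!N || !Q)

K: True, Q: True, D: False, P: True, C: False, N: False

Unit clause (Q) forces Q = True.
In (!N || !Q) only !N is left, so N = False.
In (!D || N) only !D is left, so D = False.
In (K || N || !Q) only K is left, so K = True.
In (!C || D || N) only !C is left, so C = False.
Set P = True.
All clauses satisfied.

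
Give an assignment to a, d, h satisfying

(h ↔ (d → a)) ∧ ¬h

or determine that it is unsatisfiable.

a=F, d=T, h=F

  h ↔ (d → a) = True
    d → a = False
  ¬h = True
Both conjuncts True, so the formula holds.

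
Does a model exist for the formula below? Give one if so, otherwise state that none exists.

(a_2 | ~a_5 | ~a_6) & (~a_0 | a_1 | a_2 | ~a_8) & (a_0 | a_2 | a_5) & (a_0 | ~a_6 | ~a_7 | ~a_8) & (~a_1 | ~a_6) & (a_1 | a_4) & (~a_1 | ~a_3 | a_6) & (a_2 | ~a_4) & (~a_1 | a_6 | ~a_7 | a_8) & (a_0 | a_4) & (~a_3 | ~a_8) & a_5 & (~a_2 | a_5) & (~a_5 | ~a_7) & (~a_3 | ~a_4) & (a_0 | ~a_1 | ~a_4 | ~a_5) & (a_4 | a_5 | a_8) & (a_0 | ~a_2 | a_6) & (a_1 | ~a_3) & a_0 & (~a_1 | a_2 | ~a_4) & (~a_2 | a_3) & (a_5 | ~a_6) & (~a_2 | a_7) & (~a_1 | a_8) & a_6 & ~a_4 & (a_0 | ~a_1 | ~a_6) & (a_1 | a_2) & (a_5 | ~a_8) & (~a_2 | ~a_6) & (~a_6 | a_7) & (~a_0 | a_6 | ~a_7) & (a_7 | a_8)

No satisfying assignment exists.

Case a_1 = True:
  (~a_1 | ~a_6) forces a_6 = False.
  Clause (a_6) is falsified — contradiction.
Case a_1 = False:
  (a_1 | a_4) forces a_4 = True.
  Clause (~a_4) is falsified — contradiction.
Both cases fail, so the formula is unsatisfiable.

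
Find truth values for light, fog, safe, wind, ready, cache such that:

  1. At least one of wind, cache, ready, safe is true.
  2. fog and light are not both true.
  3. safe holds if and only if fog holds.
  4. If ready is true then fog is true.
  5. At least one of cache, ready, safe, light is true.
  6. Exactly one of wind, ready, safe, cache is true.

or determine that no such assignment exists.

light: False, fog: True, safe: True, wind: False, ready: False, cache: False

  (1) {wind, cache, ready, safe}: 1 true — at least one ✓
  (2) fog=T, light=F — not both ✓
  (3) safe=T, fog=T — same ✓
  (4) ready=F ⇒ fog: vacuous ✓
  (5) {cache, ready, safe, light}: 1 true — at least one ✓
  (6) {wind, ready, safe, cache}: 1 true — exactly one ✓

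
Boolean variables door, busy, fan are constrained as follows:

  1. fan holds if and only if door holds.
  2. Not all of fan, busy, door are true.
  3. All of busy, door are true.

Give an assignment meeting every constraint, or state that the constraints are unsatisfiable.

Case busy = True:
  (3) forces door = True.
  (1) with door=T forces fan = True.
  Constraint (2) is violated (fan=T, busy=T, door=T) — contradiction.
Case busy = False:
  Constraint (3) is violated (busy=F) — contradiction.
Both cases fail — unsatisfiable.

The formula is unsatisfiable.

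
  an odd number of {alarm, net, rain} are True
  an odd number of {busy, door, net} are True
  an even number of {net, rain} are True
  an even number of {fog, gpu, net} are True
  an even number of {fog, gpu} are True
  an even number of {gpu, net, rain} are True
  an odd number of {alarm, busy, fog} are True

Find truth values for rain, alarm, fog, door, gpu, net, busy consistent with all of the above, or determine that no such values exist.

rain = False, alarm = True, fog = False, door = True, gpu = False, net = False, busy = False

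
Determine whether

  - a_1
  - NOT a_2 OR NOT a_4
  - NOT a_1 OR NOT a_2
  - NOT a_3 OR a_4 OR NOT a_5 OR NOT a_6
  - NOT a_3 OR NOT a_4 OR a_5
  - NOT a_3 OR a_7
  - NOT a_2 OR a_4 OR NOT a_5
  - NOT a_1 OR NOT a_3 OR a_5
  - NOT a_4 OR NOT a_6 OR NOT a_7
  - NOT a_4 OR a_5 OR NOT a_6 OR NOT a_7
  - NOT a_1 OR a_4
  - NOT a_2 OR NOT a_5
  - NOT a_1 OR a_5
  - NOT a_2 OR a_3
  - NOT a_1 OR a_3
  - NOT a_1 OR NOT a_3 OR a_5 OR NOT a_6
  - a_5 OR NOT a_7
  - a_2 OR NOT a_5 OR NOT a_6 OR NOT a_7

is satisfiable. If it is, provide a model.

a_1 = True, a_2 = False, a_3 = True, a_4 = True, a_5 = True, a_6 = False, a_7 = True

Unit clause (a_1) forces a_1 = True.
In (NOT a_1 OR NOT a_2) only NOT a_2 is left, so a_2 = False.
In (NOT a_1 OR a_4) only a_4 is left, so a_4 = True.
In (NOT a_1 OR a_5) only a_5 is left, so a_5 = True.
In (NOT a_1 OR a_3) only a_3 is left, so a_3 = True.
In (NOT a_3 OR a_7) only a_7 is left, so a_7 = True.
In (NOT a_4 OR NOT a_6 OR NOT a_7) only NOT a_6 is left, so a_6 = False.
All clauses satisfied.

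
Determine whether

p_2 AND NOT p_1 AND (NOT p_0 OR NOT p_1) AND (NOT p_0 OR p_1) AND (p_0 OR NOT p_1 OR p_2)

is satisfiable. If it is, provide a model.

Unit clause (p_2) forces p_2 = True.
Unit clause (NOT p_1) forces p_1 = False.
In (NOT p_0 OR p_1) only NOT p_0 is left, so p_0 = False.
Check each clause:
  (p_2): p_2 holds.
  (NOT p_1): NOT p_1 holds.
  (NOT p_0 OR NOT p_1): NOT p_0 holds.
  (NOT p_0 OR p_1): NOT p_0 holds.
  (p_0 OR NOT p_1 OR p_2): NOT p_1 holds.
All clauses satisfied.

p_0 = False; p_1 = False; p_2 = True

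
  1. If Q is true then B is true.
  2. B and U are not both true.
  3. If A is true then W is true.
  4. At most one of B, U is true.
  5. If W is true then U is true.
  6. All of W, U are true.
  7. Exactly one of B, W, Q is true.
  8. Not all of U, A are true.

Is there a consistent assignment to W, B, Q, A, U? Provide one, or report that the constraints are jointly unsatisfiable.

W=T; B=F; Q=F; A=F; U=T

  (1) Q=F ⇒ B: vacuous ✓
  (2) B=F, U=T — not both ✓
  (3) A=F ⇒ W: vacuous ✓
  (4) {B, U}: 1 true — at most one ✓
  (5) W=T ⇒ U: T ✓
  (6) {W, U}: all 2 true ✓
  (7) {B, W, Q}: 1 true — exactly one ✓
  (8) {U, A}: 1/2 true — not all ✓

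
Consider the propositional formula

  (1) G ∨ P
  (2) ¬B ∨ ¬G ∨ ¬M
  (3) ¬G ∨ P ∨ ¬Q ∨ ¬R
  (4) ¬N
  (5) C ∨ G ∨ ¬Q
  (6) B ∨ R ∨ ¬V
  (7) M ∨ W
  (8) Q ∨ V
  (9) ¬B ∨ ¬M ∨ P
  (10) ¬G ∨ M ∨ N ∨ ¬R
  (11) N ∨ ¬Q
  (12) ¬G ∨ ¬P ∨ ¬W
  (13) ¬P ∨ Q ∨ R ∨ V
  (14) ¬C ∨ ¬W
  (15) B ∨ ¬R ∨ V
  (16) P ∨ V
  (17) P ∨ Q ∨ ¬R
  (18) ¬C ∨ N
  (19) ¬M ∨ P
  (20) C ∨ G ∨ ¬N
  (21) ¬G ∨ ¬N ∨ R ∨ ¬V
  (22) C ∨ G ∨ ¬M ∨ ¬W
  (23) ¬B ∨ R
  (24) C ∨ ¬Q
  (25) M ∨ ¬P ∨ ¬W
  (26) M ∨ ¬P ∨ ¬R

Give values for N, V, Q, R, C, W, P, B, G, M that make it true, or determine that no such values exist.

N = False; V = True; Q = False; R = True; C = False; W = False; P = True; B = False; G = False; M = True

Unit clause (¬N) forces N = False.
In (N ∨ ¬Q) only ¬Q is left, so Q = False.
In (¬C ∨ N) only ¬C is left, so C = False.
In (Q ∨ V) only V is left, so V = True.
Set R = True.
  then (P ∨ Q ∨ ¬R) forces P = True.
  then (M ∨ ¬P ∨ ¬R) forces M = True.
Set W = False.
Set B = False.
Set G = False.
All clauses satisfied.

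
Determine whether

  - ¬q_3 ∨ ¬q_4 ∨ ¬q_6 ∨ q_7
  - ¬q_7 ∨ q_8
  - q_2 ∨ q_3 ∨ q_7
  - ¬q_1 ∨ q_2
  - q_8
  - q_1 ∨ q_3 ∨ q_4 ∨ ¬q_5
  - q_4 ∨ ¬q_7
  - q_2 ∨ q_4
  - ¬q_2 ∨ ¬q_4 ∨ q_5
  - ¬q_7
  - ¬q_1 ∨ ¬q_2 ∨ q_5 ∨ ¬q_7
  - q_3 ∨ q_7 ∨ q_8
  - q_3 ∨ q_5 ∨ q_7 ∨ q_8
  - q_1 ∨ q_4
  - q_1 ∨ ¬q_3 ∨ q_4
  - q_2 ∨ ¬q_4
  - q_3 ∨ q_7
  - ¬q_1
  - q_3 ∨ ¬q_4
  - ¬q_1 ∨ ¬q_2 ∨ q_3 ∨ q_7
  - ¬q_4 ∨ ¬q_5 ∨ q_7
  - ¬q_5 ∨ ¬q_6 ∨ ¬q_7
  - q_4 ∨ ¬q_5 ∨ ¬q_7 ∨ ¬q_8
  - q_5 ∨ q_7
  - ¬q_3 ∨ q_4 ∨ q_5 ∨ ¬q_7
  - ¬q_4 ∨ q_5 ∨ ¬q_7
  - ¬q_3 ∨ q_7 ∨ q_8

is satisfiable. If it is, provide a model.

Case q_1 = True:
  Clause (¬q_1) is falsified — contradiction.
Case q_1 = False:
  (q_8) forces q_8 = True.
  (¬q_7) forces q_7 = False.
  (q_1 ∨ q_4) forces q_4 = True.
  (q_2 ∨ ¬q_4) forces q_2 = True.
  (¬q_2 ∨ ¬q_4 ∨ q_5) forces q_5 = True.
  Clause (¬q_4 ∨ ¬q_5 ∨ q_7) is falsified — contradiction.
Both cases fail, so the formula is unsatisfiable.

UNSATISFIABLE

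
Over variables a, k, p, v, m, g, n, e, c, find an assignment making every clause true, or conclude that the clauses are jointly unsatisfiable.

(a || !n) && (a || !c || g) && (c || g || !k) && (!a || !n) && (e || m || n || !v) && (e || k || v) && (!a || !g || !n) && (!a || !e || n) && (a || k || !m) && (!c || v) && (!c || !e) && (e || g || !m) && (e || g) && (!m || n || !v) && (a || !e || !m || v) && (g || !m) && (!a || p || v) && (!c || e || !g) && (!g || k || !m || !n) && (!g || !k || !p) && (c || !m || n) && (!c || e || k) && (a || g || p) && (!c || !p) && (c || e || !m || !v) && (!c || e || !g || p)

Set a = False.
  then (a || !n) forces n = False.
Set k = False.
  then (a || k || !m) forces m = False.
Set p = True.
  then (!c || !p) forces c = False.
Set v = False.
  then (e || k || v) forces e = True.
Set g = False.
All clauses satisfied.

a = False; k = False; p = True; v = False; m = False; g = False; n = False; e = True; c = False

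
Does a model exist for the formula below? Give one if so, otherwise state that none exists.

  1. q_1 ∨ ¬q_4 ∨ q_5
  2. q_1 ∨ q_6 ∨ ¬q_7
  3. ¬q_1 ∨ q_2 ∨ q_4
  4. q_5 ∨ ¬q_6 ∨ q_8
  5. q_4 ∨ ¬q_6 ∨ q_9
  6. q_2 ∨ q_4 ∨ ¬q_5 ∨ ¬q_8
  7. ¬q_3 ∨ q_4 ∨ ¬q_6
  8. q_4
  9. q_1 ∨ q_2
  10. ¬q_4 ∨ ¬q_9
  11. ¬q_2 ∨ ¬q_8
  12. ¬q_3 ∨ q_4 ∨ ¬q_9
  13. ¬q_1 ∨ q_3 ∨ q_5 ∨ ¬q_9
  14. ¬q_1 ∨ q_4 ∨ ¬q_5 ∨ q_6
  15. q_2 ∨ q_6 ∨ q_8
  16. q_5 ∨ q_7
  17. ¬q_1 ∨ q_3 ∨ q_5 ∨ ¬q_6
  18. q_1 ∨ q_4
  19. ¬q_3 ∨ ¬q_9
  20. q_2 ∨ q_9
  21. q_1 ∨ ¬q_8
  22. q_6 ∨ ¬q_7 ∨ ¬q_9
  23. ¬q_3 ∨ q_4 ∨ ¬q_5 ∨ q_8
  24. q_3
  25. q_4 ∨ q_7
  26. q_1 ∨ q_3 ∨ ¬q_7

q_1 = False, q_2 = True, q_3 = True, q_4 = True, q_5 = True, q_6 = True, q_7 = True, q_8 = False, q_9 = False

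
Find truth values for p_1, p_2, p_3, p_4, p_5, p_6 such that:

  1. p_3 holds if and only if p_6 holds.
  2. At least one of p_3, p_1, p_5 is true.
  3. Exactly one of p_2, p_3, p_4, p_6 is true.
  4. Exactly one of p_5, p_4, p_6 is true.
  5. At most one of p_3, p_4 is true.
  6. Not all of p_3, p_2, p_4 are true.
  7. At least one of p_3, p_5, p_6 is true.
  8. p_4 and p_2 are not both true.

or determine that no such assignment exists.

p_1 = True; p_2 = True; p_3 = False; p_4 = False; p_5 = True; p_6 = False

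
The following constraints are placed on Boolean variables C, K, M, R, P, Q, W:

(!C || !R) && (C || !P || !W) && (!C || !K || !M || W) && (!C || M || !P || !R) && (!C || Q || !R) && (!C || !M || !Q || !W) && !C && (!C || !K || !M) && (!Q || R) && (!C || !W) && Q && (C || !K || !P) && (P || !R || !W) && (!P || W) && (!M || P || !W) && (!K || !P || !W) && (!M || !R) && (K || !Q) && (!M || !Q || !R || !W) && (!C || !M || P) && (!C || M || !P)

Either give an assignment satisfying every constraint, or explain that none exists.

Unit clause (!C) forces C = False.
Unit clause (Q) forces Q = True.
In (K || !Q) only K is left, so K = True.
In (!Q || R) only R is left, so R = True.
In (C || !K || !P) only !P is left, so P = False.
In (P || !R || !W) only !W is left, so W = False.
In (!M || !R) only !M is left, so M = False.
All clauses satisfied.

C = False, K = True, M = False, R = True, P = False, Q = True, W = False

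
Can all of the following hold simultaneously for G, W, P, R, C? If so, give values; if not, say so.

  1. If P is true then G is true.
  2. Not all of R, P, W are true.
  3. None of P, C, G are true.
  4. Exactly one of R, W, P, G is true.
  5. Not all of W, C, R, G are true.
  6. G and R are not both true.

G = False, W = True, P = False, R = False, C = False

  (1) P=F ⇒ G: vacuous ✓
  (2) {R, P, W}: 1/3 true — not all ✓
  (3) {P, C, G}: 0 true — none ✓
  (4) {R, W, P, G}: 1 true — exactly one ✓
  (5) {W, C, R, G}: 1/4 true — not all ✓
  (6) G=F, R=F — not both ✓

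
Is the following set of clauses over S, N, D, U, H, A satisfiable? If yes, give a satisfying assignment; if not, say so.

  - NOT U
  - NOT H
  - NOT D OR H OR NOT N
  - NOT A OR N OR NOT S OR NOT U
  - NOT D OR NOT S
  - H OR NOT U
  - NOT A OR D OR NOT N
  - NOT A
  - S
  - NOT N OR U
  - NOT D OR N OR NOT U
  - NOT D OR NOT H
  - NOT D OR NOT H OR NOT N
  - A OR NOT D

Unit clause (NOT U) forces U = False.
Unit clause (NOT H) forces H = False.
Unit clause (NOT A) forces A = False.
Unit clause (S) forces S = True.
In (NOT N OR U) only NOT N is left, so N = False.
In (A OR NOT D) only NOT D is left, so D = False.
All clauses satisfied.

S = True; N = False; D = False; U = False; H = False; A = False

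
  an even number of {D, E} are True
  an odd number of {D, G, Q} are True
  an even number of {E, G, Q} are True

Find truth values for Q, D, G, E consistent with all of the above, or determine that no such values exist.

UNSATISFIABLE

Adding constraints 1, 2, 3 mod 2: every variable appears an even number of times on the left, so the left side is 0.
But the right sides sum to 1 (mod 2). 0 ≠ 1 — the system is inconsistent.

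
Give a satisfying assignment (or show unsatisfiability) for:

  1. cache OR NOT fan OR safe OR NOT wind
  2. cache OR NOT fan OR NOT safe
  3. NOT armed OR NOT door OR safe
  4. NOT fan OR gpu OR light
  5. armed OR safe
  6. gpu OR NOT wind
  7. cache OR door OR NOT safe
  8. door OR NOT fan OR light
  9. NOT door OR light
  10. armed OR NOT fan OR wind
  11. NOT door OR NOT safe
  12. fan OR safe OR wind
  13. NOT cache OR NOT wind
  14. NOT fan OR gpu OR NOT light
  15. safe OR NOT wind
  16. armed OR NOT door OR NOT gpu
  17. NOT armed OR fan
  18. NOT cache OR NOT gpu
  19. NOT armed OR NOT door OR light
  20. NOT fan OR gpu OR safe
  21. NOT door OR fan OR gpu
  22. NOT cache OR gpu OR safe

armed = False, wind = False, cache = True, fan = False, gpu = False, door = False, safe = True, light = True

Set armed = False.
  then (armed OR safe) forces safe = True.
  then (NOT door OR NOT safe) forces door = False.
  then (cache OR door OR NOT safe) forces cache = True.
  then (NOT cache OR NOT wind) forces wind = False.
  then (NOT cache OR NOT gpu) forces gpu = False.
  then (armed OR NOT fan OR wind) forces fan = False.
Set light = True.
All clauses satisfied.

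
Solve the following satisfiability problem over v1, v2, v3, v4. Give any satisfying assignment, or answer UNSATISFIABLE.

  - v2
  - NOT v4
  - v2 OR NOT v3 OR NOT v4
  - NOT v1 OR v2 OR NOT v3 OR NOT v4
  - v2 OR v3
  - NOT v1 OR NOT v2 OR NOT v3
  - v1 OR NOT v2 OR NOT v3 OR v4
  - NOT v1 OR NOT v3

v1: False; v2: True; v3: False; v4: False

Unit clause (v2) forces v2 = True.
Unit clause (NOT v4) forces v4 = False.
Set v1 = False.
  then (v1 OR NOT v2 OR NOT v3 OR v4) forces v3 = False.
Check each clause:
  (v2): v2 holds.
  (NOT v4): NOT v4 holds.
  (v2 OR NOT v3 OR NOT v4): v2 holds.
  (NOT v1 OR v2 OR NOT v3 OR NOT v4): NOT v1 holds.
  (v2 OR v3): v2 holds.
  (NOT v1 OR NOT v2 OR NOT v3): NOT v1 holds.
  (v1 OR NOT v2 OR NOT v3 OR v4): NOT v3 holds.
  (NOT v1 OR NOT v3): NOT v1 holds.
All clauses satisfied.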